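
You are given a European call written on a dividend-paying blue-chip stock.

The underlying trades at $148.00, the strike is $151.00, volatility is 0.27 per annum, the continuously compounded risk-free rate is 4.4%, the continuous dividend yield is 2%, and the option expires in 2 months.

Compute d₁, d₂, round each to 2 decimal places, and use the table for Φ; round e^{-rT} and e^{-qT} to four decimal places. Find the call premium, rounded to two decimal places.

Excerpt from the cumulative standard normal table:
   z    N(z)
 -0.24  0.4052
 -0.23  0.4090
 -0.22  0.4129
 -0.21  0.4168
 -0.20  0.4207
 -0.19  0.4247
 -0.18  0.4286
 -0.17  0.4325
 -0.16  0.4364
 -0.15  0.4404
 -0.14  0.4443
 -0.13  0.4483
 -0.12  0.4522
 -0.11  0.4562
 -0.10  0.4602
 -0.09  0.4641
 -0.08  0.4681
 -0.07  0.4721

σ√T = 0.27 × 0.4082 = 0.1102
d₁ = [ln(148/151) + (0.044 − 0.02 + 0.27²/2)·0.1667] / 0.1102 = [-0.0201 + 0.0101] / 0.1102 = -0.0907 which rounds to -0.09
d₂ = d₁ − σ√T = -0.0907 − 0.1102 = -0.2009 which rounds to -0.20
e^(−qT) = e^(−0.02·0.1667) = 0.9967;  e^(−rT) = e^(−0.044·0.1667) = 0.9927
C = 148·0.9967·N(-0.09) − 151·0.9927·N(-0.20) = 148·0.9967·0.4641 − 151·0.9927·0.4207 = 68.4601 − 63.0620 = 5.3982

$5.40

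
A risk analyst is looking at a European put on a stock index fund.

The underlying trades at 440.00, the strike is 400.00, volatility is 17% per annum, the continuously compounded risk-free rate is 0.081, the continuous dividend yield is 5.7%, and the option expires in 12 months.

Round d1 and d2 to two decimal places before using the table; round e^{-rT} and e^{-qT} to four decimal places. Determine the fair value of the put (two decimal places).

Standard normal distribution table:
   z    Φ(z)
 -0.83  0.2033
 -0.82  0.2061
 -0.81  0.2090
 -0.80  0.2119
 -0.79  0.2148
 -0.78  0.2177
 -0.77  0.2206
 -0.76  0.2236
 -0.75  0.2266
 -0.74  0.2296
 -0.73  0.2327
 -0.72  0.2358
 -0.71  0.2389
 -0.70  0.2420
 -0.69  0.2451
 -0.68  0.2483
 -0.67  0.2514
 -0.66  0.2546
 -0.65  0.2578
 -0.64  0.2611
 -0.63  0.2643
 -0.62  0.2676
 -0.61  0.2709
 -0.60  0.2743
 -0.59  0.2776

σ√T = 0.17·√1 = 0.1700
d₁ = [ln(440/400) + (0.081 − 0.057 + 0.17²/2)·1] / 0.1700 = [0.0953 + 0.0385] / 0.1700 = 0.7868 which rounds to 0.79
d₂ = d₁ − σ√T = 0.7868 − 0.1700 = 0.6168 which rounds to 0.62
e^(−qT) = e^(−0.057·1) = 0.9446;  e^(−rT) = e^(−0.081·1) = 0.9222
N(−d₂) = N(-0.62) = 0.2676;  N(−d₁) = N(-0.79) = 0.2148
P = 400·0.9222·0.2676 − 440·0.9446·0.2148 = 98.7123 − 89.2760 = 9.4363

9.44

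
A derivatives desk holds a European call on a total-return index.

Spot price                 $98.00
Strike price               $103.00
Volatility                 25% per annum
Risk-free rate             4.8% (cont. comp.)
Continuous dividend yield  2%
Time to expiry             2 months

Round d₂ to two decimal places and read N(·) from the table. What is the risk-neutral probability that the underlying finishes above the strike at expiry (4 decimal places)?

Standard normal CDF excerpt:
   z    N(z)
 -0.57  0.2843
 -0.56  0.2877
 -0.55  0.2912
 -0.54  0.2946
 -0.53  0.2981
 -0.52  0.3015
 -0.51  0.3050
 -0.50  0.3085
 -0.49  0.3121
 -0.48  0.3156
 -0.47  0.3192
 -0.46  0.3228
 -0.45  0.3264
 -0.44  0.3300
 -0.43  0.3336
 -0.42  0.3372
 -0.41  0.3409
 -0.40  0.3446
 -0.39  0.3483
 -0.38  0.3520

0.3121

T = 0.1667;  σ√T = 0.1021
d₁ = [ln(98/103) + (0.048 − 0.02 + 0.25²/2)·0.1667] / 0.1021 = [-0.0498 + 0.0099] / 0.1021 = -0.3908 → -0.39
d₂ = d₁ − σ√T = -0.3908 − 0.1021 = -0.4929 → -0.49
Pr(exercise) under Q = N(d₂) = 0.3121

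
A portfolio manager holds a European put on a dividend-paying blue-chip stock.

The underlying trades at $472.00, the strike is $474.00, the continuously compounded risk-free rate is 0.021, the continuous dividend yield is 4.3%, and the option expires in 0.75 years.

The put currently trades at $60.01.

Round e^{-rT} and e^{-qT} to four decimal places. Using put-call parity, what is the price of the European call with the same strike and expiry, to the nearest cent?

exp(−qT) = exp(−0.043·0.75) = 0.9683;  exp(−rT) = exp(−0.021·0.75) = 0.9844
Put-call parity: C − P = S·e^(−qT) − K·e^(−rT) = 472·0.9683 − 474·0.9844 = 457.0376 − 466.6056 = -9.5680
C = P + (C − P) = 60.01 + (-9.5680) = 50.4420

$50.44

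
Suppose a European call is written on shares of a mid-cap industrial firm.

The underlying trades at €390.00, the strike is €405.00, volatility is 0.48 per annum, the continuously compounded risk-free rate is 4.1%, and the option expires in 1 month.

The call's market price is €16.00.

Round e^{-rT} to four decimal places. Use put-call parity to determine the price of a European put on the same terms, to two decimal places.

€29.62

e^(−rT) = e^(−0.041·0.08333) = 0.9966
Put-call parity: C − P = S − K·e^(−rT) = 390 − 405·0.9966 = 390 − 403.6230 = -13.6230
P = C − (C − P) = 16.00 − (-13.6230) = 29.6230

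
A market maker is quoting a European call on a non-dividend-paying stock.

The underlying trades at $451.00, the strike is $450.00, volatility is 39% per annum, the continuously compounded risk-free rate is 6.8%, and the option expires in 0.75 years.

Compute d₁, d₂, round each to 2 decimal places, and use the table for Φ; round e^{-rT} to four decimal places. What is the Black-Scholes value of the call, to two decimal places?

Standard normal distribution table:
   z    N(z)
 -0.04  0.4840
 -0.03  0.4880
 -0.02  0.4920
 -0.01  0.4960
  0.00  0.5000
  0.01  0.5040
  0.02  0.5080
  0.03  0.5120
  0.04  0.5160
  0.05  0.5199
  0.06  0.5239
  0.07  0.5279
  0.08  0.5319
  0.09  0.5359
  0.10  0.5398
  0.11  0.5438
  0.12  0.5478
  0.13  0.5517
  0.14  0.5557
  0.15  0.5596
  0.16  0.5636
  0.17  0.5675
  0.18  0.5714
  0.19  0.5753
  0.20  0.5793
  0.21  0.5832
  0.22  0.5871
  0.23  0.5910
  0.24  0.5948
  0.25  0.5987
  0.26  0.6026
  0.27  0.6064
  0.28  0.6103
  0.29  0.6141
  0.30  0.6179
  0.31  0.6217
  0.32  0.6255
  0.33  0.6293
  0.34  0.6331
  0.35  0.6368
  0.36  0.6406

$71.71

σ√T = 0.39 × 0.8660 = 0.3377
d₁ = [ln(451/450) + (0.068 + 0.39²/2)·0.75] / 0.3377 = [0.0022 + 0.1080] / 0.3377 = 0.3264 which rounds to 0.33
d₂ = d₁ − σ√T = 0.3264 − 0.3377 = -0.0113 which rounds to -0.01
exp(−rT) = exp(−0.068·0.75) = 0.9503
C = 451·N(0.33) − 450·0.9503·N(-0.01) = 451·0.6293 − 450·0.9503·0.4960 = 283.8143 − 212.1070 = 71.7073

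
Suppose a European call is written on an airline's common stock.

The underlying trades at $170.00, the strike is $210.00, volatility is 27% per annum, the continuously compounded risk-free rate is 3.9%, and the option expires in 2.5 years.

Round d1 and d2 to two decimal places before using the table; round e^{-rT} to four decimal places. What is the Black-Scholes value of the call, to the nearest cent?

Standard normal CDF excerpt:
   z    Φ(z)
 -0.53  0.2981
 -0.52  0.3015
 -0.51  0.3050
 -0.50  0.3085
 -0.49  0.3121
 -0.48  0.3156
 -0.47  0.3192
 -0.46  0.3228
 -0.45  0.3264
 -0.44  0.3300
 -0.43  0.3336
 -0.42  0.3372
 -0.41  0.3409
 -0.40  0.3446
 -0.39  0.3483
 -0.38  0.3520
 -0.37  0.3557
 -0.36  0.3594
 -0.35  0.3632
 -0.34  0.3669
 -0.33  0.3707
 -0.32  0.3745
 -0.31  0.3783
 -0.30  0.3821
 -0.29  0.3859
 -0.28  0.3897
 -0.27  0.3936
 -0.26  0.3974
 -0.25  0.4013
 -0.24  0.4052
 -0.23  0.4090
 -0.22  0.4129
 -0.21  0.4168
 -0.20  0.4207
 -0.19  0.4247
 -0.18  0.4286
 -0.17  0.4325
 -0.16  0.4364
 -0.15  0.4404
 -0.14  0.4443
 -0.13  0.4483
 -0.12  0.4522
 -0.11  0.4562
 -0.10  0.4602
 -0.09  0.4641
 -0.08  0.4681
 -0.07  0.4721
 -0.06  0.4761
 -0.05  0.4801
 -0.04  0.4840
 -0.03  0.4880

T = 2.5;  σ√T = 0.4269
d₁ = [ln(170/210) + (0.039 + 0.27²/2)·2.5] / 0.4269 = [-0.2113 + 0.1886] / 0.4269 = -0.0531 ≈ -0.05
d₂ = d₁ − σ√T = -0.0531 − 0.4269 = -0.4800 ≈ -0.48
e^(−rT) = e^(−0.039·2.5) = 0.9071
C = 170·N(-0.05) − 210·0.9071·N(-0.48) = 170·0.4801 − 210·0.9071·0.3156 = 81.6170 − 60.1190 = 21.4980

$21.50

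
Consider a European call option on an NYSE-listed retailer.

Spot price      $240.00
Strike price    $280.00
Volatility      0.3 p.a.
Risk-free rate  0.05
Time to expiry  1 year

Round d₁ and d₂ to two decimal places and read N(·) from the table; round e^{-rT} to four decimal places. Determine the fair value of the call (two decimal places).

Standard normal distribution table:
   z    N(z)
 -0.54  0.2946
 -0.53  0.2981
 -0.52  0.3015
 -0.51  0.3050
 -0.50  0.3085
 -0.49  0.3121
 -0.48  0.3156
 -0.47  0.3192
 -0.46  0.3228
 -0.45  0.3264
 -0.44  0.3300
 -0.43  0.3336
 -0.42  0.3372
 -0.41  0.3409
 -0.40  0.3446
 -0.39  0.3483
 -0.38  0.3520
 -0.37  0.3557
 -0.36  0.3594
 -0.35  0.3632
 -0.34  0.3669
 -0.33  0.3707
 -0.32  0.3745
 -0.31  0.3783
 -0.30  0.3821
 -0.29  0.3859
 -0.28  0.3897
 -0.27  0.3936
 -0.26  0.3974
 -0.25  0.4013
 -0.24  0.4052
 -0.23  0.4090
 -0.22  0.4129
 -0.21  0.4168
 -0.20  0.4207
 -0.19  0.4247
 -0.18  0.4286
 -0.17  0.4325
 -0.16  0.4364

σ√T = 0.3 × 1.0000 = 0.3000
d₁ = [ln(240/280) + (0.05 + 0.3²/2)·1] / 0.3000 = [-0.1542 + 0.0950] / 0.3000 = -0.1972 ≈ -0.20
d₂ = d₁ − σ√T = -0.1972 − 0.3000 = -0.4972 ≈ -0.50
e^(−rT) = e^(−0.05·1) = 0.9512
C = 240·N(-0.20) − 280·0.9512·N(-0.50) = 240·0.4207 − 280·0.9512·0.3085 = 100.9680 − 82.1647 = 18.8033

$18.80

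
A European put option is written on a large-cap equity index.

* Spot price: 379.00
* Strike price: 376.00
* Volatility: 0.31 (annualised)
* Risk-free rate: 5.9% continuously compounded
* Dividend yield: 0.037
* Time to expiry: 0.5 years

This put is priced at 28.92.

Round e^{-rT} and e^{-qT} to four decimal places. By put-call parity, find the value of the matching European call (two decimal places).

35.93

e^(−qT) = e^(−0.037·0.5) = 0.9817;  e^(−rT) = e^(−0.059·0.5) = 0.9709
Put-call parity: C − P = S·e^(−qT) − K·e^(−rT) = 379·0.9817 − 376·0.9709 = 372.0643 − 365.0584 = 7.0059
C = P + (C − P) = 28.92 + (7.0059) = 35.9259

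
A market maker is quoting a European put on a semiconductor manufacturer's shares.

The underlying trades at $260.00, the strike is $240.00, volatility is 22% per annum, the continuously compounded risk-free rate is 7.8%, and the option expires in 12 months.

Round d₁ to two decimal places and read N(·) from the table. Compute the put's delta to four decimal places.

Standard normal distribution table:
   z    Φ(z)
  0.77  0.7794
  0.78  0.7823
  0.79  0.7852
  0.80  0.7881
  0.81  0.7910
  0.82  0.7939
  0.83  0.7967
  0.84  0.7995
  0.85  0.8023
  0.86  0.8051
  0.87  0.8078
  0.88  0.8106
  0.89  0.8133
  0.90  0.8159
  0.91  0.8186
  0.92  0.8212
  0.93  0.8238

-0.2033

T = 1;  σ√T = 0.2200
d₁ = [ln(260/240) + (0.078 + 0.22²/2)·1] / 0.2200 = [0.0800 + 0.1022] / 0.2200 = 0.8284 ≈ 0.83
N(d₁) = N(0.83) = 0.7967
Δ_put = N(d₁) − 1 = 0.7967 − 1 = -0.2033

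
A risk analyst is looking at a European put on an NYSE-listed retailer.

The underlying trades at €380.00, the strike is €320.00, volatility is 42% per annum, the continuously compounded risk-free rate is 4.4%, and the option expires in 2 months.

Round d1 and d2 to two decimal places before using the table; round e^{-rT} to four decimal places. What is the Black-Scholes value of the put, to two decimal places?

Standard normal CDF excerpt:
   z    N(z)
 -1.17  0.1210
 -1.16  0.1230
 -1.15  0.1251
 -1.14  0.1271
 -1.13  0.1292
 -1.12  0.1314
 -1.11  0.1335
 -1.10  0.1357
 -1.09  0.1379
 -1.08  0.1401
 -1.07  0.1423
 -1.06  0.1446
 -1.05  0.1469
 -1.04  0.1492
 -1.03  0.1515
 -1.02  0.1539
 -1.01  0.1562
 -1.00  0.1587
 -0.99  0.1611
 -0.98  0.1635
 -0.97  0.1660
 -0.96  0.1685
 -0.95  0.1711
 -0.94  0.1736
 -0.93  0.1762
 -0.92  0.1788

€4.43

σ√T = 0.42·√0.1667 = 0.1715
d₁ = [ln(380/320) + (0.044 + ½·0.42²)·0.1667] / (σ√T) = (0.1719 + 0.0220) / 0.1715 = 1.1308 ≈ 1.13
d₂ = 1.1308 − 0.1715 = 0.9593 ≈ 0.96
e^(−rT) = e^(−0.044·0.1667) = 0.9927
N(−d₂) = N(-0.96) = 0.1685;  N(−d₁) = N(-1.13) = 0.1292
P = 320·0.9927·0.1685 − 380·0.1292 = 53.5264 − 49.0960 = 4.4304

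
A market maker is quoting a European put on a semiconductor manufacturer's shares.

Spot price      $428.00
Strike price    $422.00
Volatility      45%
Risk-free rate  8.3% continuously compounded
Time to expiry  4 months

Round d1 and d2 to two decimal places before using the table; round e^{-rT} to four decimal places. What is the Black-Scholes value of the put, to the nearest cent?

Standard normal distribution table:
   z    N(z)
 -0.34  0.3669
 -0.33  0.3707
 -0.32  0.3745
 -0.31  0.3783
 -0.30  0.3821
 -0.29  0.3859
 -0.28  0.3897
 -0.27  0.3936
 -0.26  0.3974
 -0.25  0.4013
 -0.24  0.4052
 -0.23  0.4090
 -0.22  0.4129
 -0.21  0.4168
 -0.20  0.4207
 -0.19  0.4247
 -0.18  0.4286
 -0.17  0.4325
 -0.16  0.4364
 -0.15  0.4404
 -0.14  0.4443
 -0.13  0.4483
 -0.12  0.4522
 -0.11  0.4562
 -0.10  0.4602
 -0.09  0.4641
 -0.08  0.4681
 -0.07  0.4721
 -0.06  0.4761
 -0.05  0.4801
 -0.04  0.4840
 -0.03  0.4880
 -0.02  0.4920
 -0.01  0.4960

$35.15

σ√T = 0.45 × 0.5774 = 0.2598
d₁ = [ln(428/422) + (0.083 + 0.45²/2)·0.3333] / 0.2598 = [0.0141 + 0.0614] / 0.2598 = 0.2907 ≈ 0.29
d₂ = d₁ − σ√T = 0.2907 − 0.2598 = 0.0309 ≈ 0.03
e^(−rT) = e^(−0.083·0.3333) = 0.9727
N(−d₂) = N(-0.03) = 0.4880;  N(−d₁) = N(-0.29) = 0.3859
P = 422·0.9727·0.4880 − 428·0.3859 = 200.3139 − 165.1652 = 35.1487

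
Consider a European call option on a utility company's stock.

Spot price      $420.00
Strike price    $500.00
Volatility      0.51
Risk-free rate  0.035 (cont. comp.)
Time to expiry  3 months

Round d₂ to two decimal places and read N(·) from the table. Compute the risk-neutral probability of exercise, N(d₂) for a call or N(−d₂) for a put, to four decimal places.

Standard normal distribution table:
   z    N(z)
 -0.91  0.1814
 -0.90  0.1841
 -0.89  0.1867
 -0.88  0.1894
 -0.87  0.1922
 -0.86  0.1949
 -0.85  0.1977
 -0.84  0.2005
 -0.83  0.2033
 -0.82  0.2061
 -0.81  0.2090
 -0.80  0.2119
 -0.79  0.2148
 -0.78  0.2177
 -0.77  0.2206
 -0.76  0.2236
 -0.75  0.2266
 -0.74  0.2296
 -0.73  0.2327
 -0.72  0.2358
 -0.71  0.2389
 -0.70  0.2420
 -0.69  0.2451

0.2177

σ√T = 0.51 × 0.5000 = 0.2550
d₁ = [ln(420/500) + (0.035 + 0.51²/2)·0.25] / 0.2550 = [-0.1744 + 0.0413] / 0.2550 = -0.5219 → -0.52
d₂ = d₁ − σ√T = -0.5219 − 0.2550 = -0.7769 → -0.78
Pr(exercise) under Q = N(d₂) = 0.2177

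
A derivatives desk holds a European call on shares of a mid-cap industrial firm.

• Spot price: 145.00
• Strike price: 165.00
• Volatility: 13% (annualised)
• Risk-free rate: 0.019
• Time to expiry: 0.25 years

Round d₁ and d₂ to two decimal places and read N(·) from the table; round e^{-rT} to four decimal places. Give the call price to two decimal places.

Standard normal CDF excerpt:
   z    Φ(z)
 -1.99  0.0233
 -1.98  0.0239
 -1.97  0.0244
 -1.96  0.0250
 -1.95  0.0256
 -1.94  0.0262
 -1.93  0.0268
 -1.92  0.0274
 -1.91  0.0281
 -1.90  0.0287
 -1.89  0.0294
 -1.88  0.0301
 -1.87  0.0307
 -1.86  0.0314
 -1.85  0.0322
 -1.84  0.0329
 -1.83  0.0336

0.16

T = 0.25;  σ√T = 0.0650
ln(S/K) + (r + σ²/2)T = ln(145/165) + (0.019 + 0.13²/2)·0.25 = -0.1292 + 0.0069 = -0.1223
d₁ = -0.1223 / 0.0650 = -1.8823 ⇒ -1.88
d₂ = d₁ − σ√T = -1.8823 − 0.0650 = -1.9473 ⇒ -1.95
e^(−rT) = e^(−0.019·0.25) = 0.9953
N(d₁) = N(-1.88) = 0.0301;  N(d₂) = N(-1.95) = 0.0256
C = 145·0.0301 − 165·0.9953·0.0256 = 4.3645 − 4.2041 = 0.1604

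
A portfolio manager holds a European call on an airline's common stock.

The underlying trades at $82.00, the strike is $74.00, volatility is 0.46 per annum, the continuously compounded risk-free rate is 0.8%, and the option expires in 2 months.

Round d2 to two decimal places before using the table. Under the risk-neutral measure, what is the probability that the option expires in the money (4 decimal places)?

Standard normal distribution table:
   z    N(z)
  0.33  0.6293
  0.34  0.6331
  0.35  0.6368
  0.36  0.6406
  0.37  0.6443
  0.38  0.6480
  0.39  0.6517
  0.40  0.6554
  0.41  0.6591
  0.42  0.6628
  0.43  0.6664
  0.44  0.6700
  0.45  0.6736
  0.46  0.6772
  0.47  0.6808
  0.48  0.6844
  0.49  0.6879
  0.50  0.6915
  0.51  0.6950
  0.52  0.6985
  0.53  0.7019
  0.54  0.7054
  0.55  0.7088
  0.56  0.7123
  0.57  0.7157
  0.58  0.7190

0.6772

T = 0.1667;  σ√T = 0.1878
d₁ = [ln(82/74) + (0.008 + 0.46²/2)·0.1667] / 0.1878 = [0.1027 + 0.0190] / 0.1878 = 0.6476 → 0.65
d₂ = d₁ − σ√T = 0.6476 − 0.1878 = 0.4598 → 0.46
Pr(exercise) under Q = N(d₂) = 0.6772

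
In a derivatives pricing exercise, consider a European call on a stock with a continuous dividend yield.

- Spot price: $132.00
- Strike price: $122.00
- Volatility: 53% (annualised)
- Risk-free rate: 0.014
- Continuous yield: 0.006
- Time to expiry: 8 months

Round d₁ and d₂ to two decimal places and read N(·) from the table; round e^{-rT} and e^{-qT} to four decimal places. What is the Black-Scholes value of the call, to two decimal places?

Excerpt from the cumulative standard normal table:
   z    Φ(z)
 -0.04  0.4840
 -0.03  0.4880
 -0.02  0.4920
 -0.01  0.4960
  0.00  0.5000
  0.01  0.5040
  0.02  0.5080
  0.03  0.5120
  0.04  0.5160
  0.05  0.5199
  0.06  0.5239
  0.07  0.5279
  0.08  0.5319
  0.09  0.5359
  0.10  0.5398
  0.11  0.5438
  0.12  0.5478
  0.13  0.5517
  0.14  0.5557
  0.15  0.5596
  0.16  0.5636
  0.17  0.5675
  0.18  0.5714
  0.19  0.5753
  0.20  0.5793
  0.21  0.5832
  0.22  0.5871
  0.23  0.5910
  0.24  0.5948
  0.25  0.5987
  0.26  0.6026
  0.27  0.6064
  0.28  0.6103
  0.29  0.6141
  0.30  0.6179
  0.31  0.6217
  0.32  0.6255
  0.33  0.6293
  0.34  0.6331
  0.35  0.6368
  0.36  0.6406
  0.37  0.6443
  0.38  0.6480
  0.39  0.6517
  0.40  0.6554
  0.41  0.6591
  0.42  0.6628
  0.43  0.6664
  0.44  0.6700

$27.19

σ√T = 0.53 × 0.8165 = 0.4327
d₁ = [ln(132/122) + (0.014 − 0.006 + 0.53²/2)·0.6667] / 0.4327 = [0.0788 + 0.0990] / 0.4327 = 0.4107 ≈ 0.41
d₂ = d₁ − σ√T = 0.4107 − 0.4327 = -0.0220 ≈ -0.02
e^(−qT) = e^(−0.006·0.6667) = 0.9960;  e^(−rT) = e^(−0.014·0.6667) = 0.9907
N(d₁) = N(0.41) = 0.6591;  N(d₂) = N(-0.02) = 0.4920
C = 132·0.9960·0.6591 − 122·0.9907·0.4920 = 86.6532 − 59.4658 = 27.1874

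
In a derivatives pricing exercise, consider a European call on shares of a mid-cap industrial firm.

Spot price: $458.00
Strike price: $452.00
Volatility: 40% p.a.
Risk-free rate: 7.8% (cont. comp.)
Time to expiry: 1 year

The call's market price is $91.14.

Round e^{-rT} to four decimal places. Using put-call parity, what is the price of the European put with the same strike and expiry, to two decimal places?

exp(−rT) = exp(−0.078·1) = 0.9250
Put-call parity: C − P = S − K·e^(−rT) = 458 − 452·0.9250 = 458 − 418.1000 = 39.9000
P = C − (C − P) = 91.14 − (39.9000) = 51.2400

$51.24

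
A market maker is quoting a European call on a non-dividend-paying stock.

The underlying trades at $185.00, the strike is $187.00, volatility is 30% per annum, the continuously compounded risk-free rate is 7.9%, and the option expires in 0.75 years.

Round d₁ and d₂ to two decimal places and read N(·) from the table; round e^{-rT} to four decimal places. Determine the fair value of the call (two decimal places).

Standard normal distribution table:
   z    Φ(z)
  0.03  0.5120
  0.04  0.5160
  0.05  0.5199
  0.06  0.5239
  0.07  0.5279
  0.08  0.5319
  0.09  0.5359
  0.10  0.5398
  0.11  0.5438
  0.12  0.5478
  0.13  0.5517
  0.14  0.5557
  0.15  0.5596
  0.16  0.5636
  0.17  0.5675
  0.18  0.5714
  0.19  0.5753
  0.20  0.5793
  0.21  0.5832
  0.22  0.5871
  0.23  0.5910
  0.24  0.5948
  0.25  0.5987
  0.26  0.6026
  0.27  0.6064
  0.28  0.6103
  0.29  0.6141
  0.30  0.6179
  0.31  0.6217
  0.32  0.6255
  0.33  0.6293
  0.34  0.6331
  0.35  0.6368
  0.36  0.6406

σ√T = 0.3·√0.75 = 0.2598
ln(S/K) + (r + σ²/2)T = ln(185/187) + (0.079 + 0.3²/2)·0.75 = -0.0108 + 0.0930 = 0.0822
d₁ = 0.0822 / 0.2598 = 0.3166 ≈ 0.32
d₂ = d₁ − σ√T = 0.3166 − 0.2598 = 0.0568 ≈ 0.06
e^(−rT) = e^(−0.079·0.75) = 0.9425
N(d₁) = N(0.32) = 0.6255;  N(d₂) = N(0.06) = 0.5239
C = 185·0.6255 − 187·0.9425·0.5239 = 115.7175 − 92.3361 = 23.3814

$23.38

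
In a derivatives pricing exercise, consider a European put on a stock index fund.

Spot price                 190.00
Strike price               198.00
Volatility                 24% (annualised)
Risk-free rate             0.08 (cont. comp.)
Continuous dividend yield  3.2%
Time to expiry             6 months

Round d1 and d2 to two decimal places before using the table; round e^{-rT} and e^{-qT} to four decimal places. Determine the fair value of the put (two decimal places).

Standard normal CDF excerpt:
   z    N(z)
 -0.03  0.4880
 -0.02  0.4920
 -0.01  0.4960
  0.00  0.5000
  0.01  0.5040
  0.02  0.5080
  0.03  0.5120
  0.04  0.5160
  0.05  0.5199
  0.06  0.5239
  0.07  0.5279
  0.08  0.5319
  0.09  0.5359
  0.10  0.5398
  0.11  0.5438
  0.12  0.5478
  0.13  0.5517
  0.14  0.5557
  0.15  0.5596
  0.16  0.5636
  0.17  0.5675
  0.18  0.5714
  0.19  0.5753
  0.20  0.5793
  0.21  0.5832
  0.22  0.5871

T = 0.5;  σ√T = 0.1697
ln(S/K) + (r − q + σ²/2)T = ln(190/198) + (0.08 − 0.032 + 0.24²/2)·0.5 = -0.0412 + 0.0384 = -0.0028
d₁ = -0.0028 / 0.1697 = -0.0168 ≈ -0.02
d₂ = d₁ − σ√T = -0.0168 − 0.1697 = -0.1865 ≈ -0.19
exp(−qT) = exp(−0.032·0.5) = 0.9841;  exp(−rT) = exp(−0.08·0.5) = 0.9608
N(−d₂) = N(0.19) = 0.5753;  N(−d₁) = N(0.02) = 0.5080
P = 198·0.9608·0.5753 − 190·0.9841·0.5080 = 109.4442 − 94.9853 = 14.4588

14.46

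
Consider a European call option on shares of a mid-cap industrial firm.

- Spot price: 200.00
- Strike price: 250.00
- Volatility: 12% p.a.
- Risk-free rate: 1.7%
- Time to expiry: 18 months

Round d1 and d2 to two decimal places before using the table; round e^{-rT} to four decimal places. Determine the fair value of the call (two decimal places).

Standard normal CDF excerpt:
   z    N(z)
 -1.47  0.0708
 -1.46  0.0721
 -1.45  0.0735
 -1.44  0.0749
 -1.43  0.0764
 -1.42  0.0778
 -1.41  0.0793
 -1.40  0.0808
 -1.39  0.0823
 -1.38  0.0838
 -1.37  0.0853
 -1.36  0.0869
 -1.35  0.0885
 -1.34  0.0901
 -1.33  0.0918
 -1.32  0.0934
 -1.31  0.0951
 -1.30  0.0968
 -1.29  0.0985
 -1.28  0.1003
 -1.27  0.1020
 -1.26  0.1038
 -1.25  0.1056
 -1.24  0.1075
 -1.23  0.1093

σ√T = 0.12 × 1.2247 = 0.1470
d₁ = [ln(200/250) + (0.017 + ½·0.12²)·1.5] / (σ√T) = (-0.2231 + 0.0363) / 0.1470 = -1.2713 ≈ -1.27
d₂ = -1.2713 − 0.1470 = -1.4183 ≈ -1.42
exp(−rT) = exp(−0.017·1.5) = 0.9748
N(d₁) = N(-1.27) = 0.1020;  N(d₂) = N(-1.42) = 0.0778
C = 200·0.1020 − 250·0.9748·0.0778 = 20.4000 − 18.9599 = 1.4401

1.44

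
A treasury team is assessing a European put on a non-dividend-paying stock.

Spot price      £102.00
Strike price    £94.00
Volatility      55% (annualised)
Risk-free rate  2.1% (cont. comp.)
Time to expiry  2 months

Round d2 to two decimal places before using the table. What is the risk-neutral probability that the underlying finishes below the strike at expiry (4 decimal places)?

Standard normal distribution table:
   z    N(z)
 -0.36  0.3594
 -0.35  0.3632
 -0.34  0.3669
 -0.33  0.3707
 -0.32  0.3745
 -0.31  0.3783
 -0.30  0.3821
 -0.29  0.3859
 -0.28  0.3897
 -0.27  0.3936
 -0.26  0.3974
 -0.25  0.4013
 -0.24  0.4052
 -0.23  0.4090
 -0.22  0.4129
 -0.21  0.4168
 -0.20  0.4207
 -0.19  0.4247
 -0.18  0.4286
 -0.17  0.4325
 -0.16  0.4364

T = 0.1667;  σ√T = 0.2245
d₁ = [ln(102/94) + (0.021 + ½·0.55²)·0.1667] / (σ√T) = (0.0817 + 0.0287) / 0.2245 = 0.4916 ⇒ 0.49
d₂ = 0.4916 − 0.2245 = 0.2671 ⇒ 0.27
Pr(exercise) under Q = N(−d₂) = N(-0.27) = 0.3936

0.3936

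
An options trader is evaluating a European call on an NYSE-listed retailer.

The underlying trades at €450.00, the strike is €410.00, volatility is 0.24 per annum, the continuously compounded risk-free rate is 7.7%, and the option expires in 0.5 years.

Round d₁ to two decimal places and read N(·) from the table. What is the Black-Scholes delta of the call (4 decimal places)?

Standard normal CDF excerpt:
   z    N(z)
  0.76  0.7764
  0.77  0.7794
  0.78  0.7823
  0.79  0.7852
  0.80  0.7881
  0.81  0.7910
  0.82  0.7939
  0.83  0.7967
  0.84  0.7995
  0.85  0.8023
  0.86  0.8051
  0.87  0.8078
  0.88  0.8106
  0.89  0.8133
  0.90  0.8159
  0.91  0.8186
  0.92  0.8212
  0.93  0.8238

σ√T = 0.24 × 0.7071 = 0.1697
ln(S/K) + (r + σ²/2)T = ln(450/410) + (0.077 + 0.24²/2)·0.5 = 0.0931 + 0.0529 = 0.1460
d₁ = 0.1460 / 0.1697 = 0.8603 → 0.86
N(d₁) = N(0.86) = 0.8051
Δ_call = N(d₁) = 0.8051

0.8051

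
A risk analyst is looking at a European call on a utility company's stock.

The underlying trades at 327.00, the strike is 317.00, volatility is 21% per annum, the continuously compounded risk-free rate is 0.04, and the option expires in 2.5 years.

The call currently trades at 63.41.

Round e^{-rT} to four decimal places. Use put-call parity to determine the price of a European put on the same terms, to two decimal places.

23.23

exp(−rT) = exp(−0.04·2.5) = 0.9048
Put-call parity: C − P = S − K·e^(−rT) = 327 − 317·0.9048 = 327 − 286.8216 = 40.1784
P = C − (C − P) = 63.41 − (40.1784) = 23.2316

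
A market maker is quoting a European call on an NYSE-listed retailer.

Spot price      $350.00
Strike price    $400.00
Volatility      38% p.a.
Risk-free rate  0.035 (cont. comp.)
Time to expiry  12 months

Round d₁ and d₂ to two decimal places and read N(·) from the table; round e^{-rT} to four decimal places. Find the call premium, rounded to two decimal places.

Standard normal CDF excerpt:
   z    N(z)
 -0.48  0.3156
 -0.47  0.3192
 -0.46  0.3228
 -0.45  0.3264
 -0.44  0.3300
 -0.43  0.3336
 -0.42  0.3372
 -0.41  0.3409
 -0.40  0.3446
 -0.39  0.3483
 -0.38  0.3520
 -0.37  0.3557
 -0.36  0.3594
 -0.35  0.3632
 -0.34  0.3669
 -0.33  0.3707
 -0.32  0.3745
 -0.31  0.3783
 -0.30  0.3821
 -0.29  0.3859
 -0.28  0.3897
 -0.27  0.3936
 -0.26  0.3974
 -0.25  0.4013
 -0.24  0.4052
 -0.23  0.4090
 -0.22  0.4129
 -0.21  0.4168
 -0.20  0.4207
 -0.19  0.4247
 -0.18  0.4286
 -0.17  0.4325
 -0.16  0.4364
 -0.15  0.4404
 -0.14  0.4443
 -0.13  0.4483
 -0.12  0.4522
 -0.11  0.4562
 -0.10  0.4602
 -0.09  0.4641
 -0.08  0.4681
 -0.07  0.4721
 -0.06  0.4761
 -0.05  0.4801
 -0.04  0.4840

σ√T = 0.38·√1 = 0.3800
d₁ = [ln(350/400) + (0.035 + ½·0.38²)·1] / (σ√T) = (-0.1335 + 0.1072) / 0.3800 = -0.0693 which rounds to -0.07
d₂ = -0.0693 − 0.3800 = -0.4493 which rounds to -0.45
e^(−rT) = e^(−0.035·1) = 0.9656
N(d₁) = N(-0.07) = 0.4721;  N(d₂) = N(-0.45) = 0.3264
C = 350·0.4721 − 400·0.9656·0.3264 = 165.2350 − 126.0687 = 39.1663

$39.17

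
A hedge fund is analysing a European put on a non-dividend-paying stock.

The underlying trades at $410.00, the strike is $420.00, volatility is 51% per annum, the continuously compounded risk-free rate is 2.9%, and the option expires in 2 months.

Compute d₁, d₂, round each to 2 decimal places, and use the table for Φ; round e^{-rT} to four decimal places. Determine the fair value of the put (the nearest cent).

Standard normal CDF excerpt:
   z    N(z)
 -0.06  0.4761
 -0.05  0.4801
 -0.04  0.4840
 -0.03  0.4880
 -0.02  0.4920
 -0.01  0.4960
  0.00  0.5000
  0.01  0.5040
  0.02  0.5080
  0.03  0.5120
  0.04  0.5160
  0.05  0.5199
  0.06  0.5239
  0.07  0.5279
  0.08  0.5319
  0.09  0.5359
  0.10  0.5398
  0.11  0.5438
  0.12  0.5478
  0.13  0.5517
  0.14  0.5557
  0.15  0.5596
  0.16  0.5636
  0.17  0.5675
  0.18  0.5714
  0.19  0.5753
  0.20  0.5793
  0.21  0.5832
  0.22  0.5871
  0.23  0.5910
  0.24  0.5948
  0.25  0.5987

σ√T = 0.51·√0.1667 = 0.2082
d₁ = [ln(410/420) + (0.029 + 0.51²/2)·0.1667] / 0.2082 = [-0.0241 + 0.0265] / 0.2082 = 0.0116 ⇒ 0.01
d₂ = d₁ − σ√T = 0.0116 − 0.2082 = -0.1966 ⇒ -0.20
e^(−rT) = e^(−0.029·0.1667) = 0.9952
P = 420·0.9952·N(0.20) − 410·N(-0.01) = 420·0.9952·0.5793 − 410·0.4960 = 242.1381 − 203.3600 = 38.7781

$38.78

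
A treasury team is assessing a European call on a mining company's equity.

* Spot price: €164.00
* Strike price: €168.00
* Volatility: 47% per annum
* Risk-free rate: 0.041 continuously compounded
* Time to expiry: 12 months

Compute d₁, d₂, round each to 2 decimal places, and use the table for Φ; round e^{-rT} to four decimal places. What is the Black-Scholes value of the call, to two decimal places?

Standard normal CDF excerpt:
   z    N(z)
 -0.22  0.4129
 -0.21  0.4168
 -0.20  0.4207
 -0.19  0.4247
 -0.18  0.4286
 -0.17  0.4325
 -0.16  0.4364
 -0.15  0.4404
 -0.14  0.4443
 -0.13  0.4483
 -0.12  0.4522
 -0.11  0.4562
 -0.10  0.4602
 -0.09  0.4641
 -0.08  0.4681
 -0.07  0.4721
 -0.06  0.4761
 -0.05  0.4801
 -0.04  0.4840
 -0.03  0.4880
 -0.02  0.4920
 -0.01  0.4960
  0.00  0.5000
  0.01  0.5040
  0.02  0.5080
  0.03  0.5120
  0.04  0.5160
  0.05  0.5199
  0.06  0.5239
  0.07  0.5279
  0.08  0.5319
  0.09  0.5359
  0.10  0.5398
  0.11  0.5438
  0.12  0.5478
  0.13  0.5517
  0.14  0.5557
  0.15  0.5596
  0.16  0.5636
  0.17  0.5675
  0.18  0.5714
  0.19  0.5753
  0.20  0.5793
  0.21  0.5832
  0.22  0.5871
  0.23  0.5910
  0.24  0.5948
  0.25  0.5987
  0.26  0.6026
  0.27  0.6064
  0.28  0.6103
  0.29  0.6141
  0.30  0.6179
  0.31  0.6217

€31.61

σ√T = 0.47 × 1.0000 = 0.4700
ln(S/K) + (r + σ²/2)T = ln(164/168) + (0.041 + 0.47²/2)·1 = -0.0241 + 0.1515 = 0.1274
d₁ = 0.1274 / 0.4700 = 0.2710 which rounds to 0.27
d₂ = d₁ − σ√T = 0.2710 − 0.4700 = -0.1990 which rounds to -0.20
exp(−rT) = exp(−0.041·1) = 0.9598
C = 164·N(0.27) − 168·0.9598·N(-0.20) = 164·0.6064 − 168·0.9598·0.4207 = 99.4496 − 67.8364 = 31.6132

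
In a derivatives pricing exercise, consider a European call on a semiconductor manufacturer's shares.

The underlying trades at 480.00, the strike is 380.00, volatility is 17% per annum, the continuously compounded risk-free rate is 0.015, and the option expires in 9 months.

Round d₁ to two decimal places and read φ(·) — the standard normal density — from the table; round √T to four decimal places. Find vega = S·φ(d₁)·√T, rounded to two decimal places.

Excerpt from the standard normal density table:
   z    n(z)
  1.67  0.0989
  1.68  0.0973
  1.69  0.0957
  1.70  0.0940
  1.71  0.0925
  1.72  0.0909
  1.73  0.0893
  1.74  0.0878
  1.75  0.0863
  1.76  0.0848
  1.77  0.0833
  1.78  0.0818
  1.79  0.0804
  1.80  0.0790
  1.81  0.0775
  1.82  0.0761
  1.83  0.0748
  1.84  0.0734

36.50

σ√T = 0.17·√0.75 = 0.1472
d₁ = [ln(480/380) + (0.015 + 0.17²/2)·0.75] / 0.1472 = [0.2336 + 0.0221] / 0.1472 = 1.7368 ≈ 1.74
√T = √0.75 = 0.8660
φ(d₁) = φ(1.74) = 0.0878
vega = S·φ(d₁)·√T = 480·0.0878·0.8660 = 36.4967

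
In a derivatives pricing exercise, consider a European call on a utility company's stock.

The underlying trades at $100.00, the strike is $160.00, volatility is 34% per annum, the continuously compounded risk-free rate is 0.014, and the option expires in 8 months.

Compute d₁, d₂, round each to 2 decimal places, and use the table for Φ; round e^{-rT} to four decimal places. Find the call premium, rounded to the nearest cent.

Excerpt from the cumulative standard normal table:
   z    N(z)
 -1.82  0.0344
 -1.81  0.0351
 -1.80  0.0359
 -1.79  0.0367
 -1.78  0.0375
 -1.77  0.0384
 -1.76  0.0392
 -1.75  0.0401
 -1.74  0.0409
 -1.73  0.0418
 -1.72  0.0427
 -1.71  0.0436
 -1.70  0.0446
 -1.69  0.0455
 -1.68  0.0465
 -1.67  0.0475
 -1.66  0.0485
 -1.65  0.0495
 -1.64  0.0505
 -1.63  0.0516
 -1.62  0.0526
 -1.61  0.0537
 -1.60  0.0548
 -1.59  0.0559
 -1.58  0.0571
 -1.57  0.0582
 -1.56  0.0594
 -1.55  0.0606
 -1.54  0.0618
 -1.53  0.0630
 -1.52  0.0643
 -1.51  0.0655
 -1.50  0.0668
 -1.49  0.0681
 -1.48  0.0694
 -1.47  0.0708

σ√T = 0.34 × 0.8165 = 0.2776
d₁ = [ln(100/160) + (0.014 + ½·0.34²)·0.6667] / (σ√T) = (-0.4700 + 0.0479) / 0.2776 = -1.5206 → -1.52
d₂ = -1.5206 − 0.2776 = -1.7982 → -1.80
e^(−rT) = e^(−0.014·0.6667) = 0.9907
C = 100·N(-1.52) − 160·0.9907·N(-1.80) = 100·0.0643 − 160·0.9907·0.0359 = 6.4300 − 5.6906 = 0.7394

$0.74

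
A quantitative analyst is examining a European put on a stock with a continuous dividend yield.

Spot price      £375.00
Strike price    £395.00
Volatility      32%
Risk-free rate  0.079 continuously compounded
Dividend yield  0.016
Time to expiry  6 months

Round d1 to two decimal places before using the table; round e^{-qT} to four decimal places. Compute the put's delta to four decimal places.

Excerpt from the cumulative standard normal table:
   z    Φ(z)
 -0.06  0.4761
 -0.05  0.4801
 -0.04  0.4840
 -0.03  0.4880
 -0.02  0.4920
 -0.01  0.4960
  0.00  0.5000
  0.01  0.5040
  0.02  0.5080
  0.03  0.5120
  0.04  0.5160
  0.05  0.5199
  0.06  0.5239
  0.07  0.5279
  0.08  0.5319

-0.4881

T = 0.5;  σ√T = 0.2263
d₁ = [ln(375/395) + (0.079 − 0.016 + ½·0.32²)·0.5] / (σ√T) = (-0.0520 + 0.0571) / 0.2263 = 0.0227 ⇒ 0.02
N(d₁) = N(0.02) = 0.5080
Δ_put = exp(−qT)·(N(d₁) − 1) = 0.9920·(0.5080 − 1) = -0.4881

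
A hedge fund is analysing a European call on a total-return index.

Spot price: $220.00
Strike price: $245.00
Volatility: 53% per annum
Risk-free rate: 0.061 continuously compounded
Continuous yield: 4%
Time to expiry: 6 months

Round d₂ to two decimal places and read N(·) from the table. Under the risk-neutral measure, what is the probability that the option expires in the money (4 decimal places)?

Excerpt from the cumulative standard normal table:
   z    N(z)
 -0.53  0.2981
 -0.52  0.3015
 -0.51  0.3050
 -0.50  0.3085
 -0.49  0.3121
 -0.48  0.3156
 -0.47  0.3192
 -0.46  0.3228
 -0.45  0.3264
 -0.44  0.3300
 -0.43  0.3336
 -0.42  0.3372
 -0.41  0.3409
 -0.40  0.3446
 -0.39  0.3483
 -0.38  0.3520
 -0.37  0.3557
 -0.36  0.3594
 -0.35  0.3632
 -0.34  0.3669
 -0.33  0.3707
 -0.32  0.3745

σ√T = 0.53·√0.5 = 0.3748
d₁ = [ln(220/245) + (0.061 − 0.04 + 0.53²/2)·0.5] / 0.3748 = [-0.1076 + 0.0807] / 0.3748 = -0.0718 ≈ -0.07
d₂ = d₁ − σ√T = -0.0718 − 0.3748 = -0.4466 ≈ -0.45
Risk-neutral Pr[S_T > K] = N(d₂) = N(-0.45) = 0.3264

0.3264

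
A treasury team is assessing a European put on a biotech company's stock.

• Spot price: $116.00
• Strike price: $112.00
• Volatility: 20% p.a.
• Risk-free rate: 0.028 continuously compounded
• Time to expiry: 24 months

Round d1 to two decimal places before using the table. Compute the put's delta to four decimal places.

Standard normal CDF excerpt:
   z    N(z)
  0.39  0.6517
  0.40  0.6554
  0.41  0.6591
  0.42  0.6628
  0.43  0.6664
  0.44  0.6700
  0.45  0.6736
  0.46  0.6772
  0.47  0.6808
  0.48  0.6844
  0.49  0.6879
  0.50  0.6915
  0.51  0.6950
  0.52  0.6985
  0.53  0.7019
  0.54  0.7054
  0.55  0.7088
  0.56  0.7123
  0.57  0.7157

-0.3228

σ√T = 0.2·√2 = 0.2828
d₁ = [ln(116/112) + (0.028 + 0.2²/2)·2] / 0.2828 = [0.0351 + 0.0960] / 0.2828 = 0.4635 → 0.46
N(d₁) = N(0.46) = 0.6772
Δ_put = N(d₁) − 1 = 0.6772 − 1 = -0.3228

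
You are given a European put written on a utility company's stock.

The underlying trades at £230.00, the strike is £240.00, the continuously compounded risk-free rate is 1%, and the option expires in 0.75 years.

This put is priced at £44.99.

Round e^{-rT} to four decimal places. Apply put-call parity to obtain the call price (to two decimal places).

£36.79

e^(−rT) = e^(−0.01·0.75) = 0.9925
Put-call parity: C − P = S − K·e^(−rT) = 230 − 240·0.9925 = 230 − 238.2000 = -8.2000
C = P + (C − P) = 44.99 + (-8.2000) = 36.7900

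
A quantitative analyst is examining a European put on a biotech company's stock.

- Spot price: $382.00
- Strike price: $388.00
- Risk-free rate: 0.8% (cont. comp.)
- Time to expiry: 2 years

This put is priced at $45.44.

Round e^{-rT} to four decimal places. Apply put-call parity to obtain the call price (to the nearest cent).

$45.61

exp(−rT) = exp(−0.008·2) = 0.9841
Put-call parity: C − P = S − K·e^(−rT) = 382 − 388·0.9841 = 382 − 381.8308 = 0.1692
C = P + (C − P) = 45.44 + (0.1692) = 45.6092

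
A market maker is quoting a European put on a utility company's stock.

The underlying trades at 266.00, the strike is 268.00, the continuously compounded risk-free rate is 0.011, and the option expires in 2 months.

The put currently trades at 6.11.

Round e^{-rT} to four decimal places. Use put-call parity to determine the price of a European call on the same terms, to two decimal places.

4.59

exp(−rT) = exp(−0.011·0.1667) = 0.9982
Put-call parity: C − P = S − K·e^(−rT) = 266 − 268·0.9982 = 266 − 267.5176 = -1.5176
C = P + (C − P) = 6.11 + (-1.5176) = 4.5924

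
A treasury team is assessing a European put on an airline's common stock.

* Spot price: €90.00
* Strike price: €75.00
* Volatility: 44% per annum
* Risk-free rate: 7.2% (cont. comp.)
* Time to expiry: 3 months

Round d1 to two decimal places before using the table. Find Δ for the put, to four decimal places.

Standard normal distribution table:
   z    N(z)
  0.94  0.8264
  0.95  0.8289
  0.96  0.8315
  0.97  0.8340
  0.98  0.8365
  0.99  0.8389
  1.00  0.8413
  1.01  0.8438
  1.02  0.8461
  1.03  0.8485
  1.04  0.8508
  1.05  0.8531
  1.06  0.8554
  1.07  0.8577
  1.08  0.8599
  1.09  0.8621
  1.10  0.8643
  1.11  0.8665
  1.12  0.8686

-0.1539

σ√T = 0.44·√0.25 = 0.2200
ln(S/K) + (r + σ²/2)T = ln(90/75) + (0.072 + 0.44²/2)·0.25 = 0.1823 + 0.0422 = 0.2245
d₁ = 0.2245 / 0.2200 = 1.0206 ⇒ 1.02
N(d₁) = N(1.02) = 0.8461
Δ_put = N(d₁) − 1 = 0.8461 − 1 = -0.1539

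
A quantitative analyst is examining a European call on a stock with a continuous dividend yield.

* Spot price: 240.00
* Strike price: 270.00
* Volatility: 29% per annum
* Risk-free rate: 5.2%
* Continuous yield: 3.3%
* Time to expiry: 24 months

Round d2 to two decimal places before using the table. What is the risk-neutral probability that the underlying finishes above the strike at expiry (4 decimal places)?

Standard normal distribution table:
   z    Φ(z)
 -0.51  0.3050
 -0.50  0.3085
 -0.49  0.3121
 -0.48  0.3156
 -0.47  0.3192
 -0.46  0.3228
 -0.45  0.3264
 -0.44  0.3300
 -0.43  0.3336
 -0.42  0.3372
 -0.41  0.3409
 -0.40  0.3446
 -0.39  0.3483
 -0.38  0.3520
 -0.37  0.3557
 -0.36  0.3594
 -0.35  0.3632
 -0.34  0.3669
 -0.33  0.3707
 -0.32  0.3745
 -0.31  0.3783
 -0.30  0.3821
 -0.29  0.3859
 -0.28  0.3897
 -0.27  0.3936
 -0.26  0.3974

σ√T = 0.29 × 1.4142 = 0.4101
ln(S/K) + (r − q + σ²/2)T = ln(240/270) + (0.052 − 0.033 + 0.29²/2)·2 = -0.1178 + 0.1221 = 0.0043
d₁ = 0.0043 / 0.4101 = 0.0105 ⇒ 0.01
d₂ = d₁ − σ√T = 0.0105 − 0.4101 = -0.3996 ⇒ -0.40
Risk-neutral Pr[S_T > K] = N(d₂) = N(-0.40) = 0.3446

0.3446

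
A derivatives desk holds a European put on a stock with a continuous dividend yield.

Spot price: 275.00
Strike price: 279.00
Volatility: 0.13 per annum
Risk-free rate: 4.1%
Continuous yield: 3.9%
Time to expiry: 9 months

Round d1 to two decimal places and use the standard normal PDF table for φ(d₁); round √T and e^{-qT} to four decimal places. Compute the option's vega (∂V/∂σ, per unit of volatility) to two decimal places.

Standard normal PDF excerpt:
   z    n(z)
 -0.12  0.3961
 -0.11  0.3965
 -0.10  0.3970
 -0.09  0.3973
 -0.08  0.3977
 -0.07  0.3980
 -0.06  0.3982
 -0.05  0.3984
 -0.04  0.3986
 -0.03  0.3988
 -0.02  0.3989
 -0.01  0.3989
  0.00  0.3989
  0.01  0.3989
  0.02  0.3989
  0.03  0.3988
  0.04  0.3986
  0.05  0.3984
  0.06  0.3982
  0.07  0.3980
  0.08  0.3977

T = 0.75;  σ√T = 0.1126
ln(S/K) + (r − q + σ²/2)T = ln(275/279) + (0.041 − 0.039 + 0.13²/2)·0.75 = -0.0144 + 0.0078 = -0.0066
d₁ = -0.0066 / 0.1126 = -0.0587 which rounds to -0.06
√T = √0.75 = 0.8660
φ(d₁) = φ(-0.06) = 0.3982
exp(−qT) = exp(−0.039·0.75) = 0.9712
vega = S·exp(−qT)·φ(d₁)·√T = 275·0.9712·0.3982·0.8660 = 92.1002

92.10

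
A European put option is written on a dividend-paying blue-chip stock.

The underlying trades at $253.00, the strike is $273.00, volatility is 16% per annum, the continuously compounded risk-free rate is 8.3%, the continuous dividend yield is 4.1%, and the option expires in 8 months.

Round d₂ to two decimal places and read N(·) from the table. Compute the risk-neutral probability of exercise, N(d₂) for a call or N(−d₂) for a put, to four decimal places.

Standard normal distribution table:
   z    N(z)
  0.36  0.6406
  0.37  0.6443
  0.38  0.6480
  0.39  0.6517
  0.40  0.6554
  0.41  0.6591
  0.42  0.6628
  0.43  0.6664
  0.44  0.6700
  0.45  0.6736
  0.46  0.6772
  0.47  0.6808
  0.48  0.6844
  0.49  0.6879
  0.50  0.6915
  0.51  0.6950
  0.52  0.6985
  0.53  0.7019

σ√T = 0.16·√0.6667 = 0.1306
d₁ = [ln(253/273) + (0.083 − 0.041 + 0.16²/2)·0.6667] / 0.1306 = [-0.0761 + 0.0365] / 0.1306 = -0.3027 → -0.30
d₂ = d₁ − σ√T = -0.3027 − 0.1306 = -0.4334 → -0.43
Pr(exercise) under Q = N(−d₂) = N(0.43) = 0.6664

0.6664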